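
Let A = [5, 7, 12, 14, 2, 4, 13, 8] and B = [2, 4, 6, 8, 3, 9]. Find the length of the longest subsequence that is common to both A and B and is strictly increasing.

3

For each value that appears in both, track the longest common increasing run ending there.
The best achievable length is 3; one witness is 2, 4, 8 (A-positions 5,6,8, B-positions 1,2,4).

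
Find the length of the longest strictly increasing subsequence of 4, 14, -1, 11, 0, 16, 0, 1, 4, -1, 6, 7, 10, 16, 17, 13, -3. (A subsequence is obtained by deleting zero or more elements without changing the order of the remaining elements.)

Let dp[i] be the longest increasing subsequence ending at position i. Then dp = [1, 2, 1, 2, 2, 3, 2, 3, 4, 1, 5, 6, 7, 8, 9, 8, 1].
The maximum is 9; one witness is -1, 0, 1, 4, 6, 7, 10, 16, 17 at positions 3,5,8,9,11,12,13,14,15.

9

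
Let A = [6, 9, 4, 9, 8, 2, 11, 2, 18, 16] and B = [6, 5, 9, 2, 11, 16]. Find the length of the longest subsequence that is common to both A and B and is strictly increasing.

4

For each value that appears in both, track the longest common increasing run ending there.
The best achievable length is 4; one witness is 6, 9, 11, 16 (A-positions 1,2,7,10, B-positions 1,3,5,6).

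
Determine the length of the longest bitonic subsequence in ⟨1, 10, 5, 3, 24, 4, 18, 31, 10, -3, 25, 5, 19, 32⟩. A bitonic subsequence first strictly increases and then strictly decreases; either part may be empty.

7

One longest bitonic subsequence is 1, 3, 4, 18, 31, 25, 19 (positions 1,4,6,7,8,11,13): it rises to 31 then falls. Length 7 is optimal.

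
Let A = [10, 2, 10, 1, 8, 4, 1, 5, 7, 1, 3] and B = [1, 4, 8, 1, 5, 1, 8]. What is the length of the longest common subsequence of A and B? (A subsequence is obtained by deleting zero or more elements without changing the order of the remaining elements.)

Backtracking the LCS table gives one alignment: 1 (A4,B1) → 8 (A5,B3) → 1 (A7,B4) → 5 (A8,B5) → 1 (A10,B6).
So the longest common subsequence has length 5.

5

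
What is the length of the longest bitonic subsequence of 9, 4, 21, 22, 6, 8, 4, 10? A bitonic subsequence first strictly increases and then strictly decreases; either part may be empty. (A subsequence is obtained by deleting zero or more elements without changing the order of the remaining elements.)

5

Let inc[i] be the LIS ending at i and dec[i] the longest strictly decreasing subsequence starting at i. inc = [1, 1, 2, 3, 2, 3, 1, 4], dec = [3, 1, 3, 3, 2, 2, 1, 1].
max_i inc[i]+dec[i]−1 = 5, with one witness 9, 21, 22, 8, 4.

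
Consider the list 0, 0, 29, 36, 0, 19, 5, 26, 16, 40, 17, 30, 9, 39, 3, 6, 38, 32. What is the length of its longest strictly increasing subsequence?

One longest increasing subsequence is 0, 5, 16, 17, 30, 39 (positions 1,7,9,11,12,14), of length 6; no longer one exists.

6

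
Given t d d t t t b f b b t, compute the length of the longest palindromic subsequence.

Using dp[i][j] = 2 + dp[i+1][j−1] if the ends match, else max(dp[i+1][j], dp[i][j−1]):
dp[1][11] = 5. A witness is tbbbt at positions 1,7,9,10,11.

5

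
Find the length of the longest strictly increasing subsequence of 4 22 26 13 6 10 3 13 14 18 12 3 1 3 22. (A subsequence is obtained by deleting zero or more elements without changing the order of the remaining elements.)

One longest increasing subsequence is 4, 6, 10, 13, 14, 18, 22 (positions 1,5,6,8,9,10,15), of length 7; no longer one exists.

7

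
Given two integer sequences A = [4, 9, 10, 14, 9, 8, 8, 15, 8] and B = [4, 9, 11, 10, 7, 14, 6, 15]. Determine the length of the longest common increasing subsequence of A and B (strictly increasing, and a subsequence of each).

For each value that appears in both, track the longest common increasing run ending there.
The best achievable length is 5; one witness is 4, 9, 10, 14, 15 (A-positions 1,2,3,4,8, B-positions 1,2,4,6,8).

5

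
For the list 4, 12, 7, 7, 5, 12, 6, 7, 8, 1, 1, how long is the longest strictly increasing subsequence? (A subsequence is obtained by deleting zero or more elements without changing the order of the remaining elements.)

5

Let dp[i] be the longest increasing subsequence ending at position i. Then dp = [1, 2, 2, 2, 2, 3, 3, 4, 5, 1, 1].
The maximum is 5; one witness is 4, 5, 6, 7, 8 at positions 1,5,7,8,9.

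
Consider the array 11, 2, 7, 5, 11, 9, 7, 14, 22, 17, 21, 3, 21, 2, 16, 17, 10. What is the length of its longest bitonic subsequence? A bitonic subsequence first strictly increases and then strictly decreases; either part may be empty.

8

Let inc[i] be the LIS ending at i and dec[i] the longest strictly decreasing subsequence starting at i. inc = [1, 1, 2, 2, 3, 3, 3, 4, 5, 5, 6, 2, 6, 1, 5, 6, 4], dec = [5, 1, 4, 3, 5, 4, 3, 3, 4, 3, 3, 2, 3, 1, 2, 2, 1].
max_i inc[i]+dec[i]−1 = 8, with one witness 2, 7, 11, 14, 22, 21, 17, 10.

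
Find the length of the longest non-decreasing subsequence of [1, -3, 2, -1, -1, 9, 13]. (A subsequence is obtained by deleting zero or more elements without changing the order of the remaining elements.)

Let dp[i] be the longest non-decreasing subsequence ending at position i. Then dp = [1, 1, 2, 2, 3, 4, 5].
The maximum is 5; one witness is -3, -1, -1, 9, 13 at positions 2,4,5,6,7.

5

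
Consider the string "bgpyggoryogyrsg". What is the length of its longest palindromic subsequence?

9

Using dp[i][j] = 2 + dp[i+1][j−1] if the ends match, else max(dp[i+1][j], dp[i][j−1]):
dp[1][15] = 9. A witness is gygoyogyg at positions 2,4,5,7,9,10,11,12,15.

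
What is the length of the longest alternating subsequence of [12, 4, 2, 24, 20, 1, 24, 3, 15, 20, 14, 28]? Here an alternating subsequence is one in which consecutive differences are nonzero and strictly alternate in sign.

9

Track the best alternating length ending on an up-step vs a down-step at each position: up/down = 1/1, 1/2, 1/2, 3/1, 3/4, 1/4, 5/1, 5/6, 7/6, 7/6, 7/8, 9/1.
The maximum over both is 9; one such subsequence is 12, 4, 24, 20, 24, 3, 15, 14, 28.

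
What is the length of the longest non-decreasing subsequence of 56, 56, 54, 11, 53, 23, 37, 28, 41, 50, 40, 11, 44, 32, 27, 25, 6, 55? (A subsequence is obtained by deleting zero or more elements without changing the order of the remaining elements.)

6

Let dp[i] be the longest non-decreasing subsequence ending at position i. Then dp = [1, 2, 1, 1, 2, 2, 3, 3, 4, 5, 4, 2, 5, 4, 3, 3, 1, 6].
The maximum is 6; one witness is 11, 23, 37, 41, 50, 55 at positions 4,6,7,9,10,18.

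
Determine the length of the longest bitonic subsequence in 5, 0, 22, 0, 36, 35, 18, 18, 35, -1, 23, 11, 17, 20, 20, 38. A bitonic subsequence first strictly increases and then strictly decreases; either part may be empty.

Let inc[i] be the LIS ending at i and dec[i] the longest strictly decreasing subsequence starting at i. inc = [1, 1, 2, 1, 3, 3, 2, 2, 3, 1, 3, 2, 3, 4, 4, 5], dec = [3, 2, 3, 2, 4, 3, 2, 2, 3, 1, 2, 1, 1, 1, 1, 1].
max_i inc[i]+dec[i]−1 = 6, with one witness 5, 22, 36, 35, 23, 20.

6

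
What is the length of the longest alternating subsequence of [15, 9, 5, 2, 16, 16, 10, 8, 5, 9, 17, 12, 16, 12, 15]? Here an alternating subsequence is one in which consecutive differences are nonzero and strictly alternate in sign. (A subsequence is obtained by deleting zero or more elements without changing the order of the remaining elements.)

9

A longest alternating subsequence is 15, 9, 16, 10, 17, 12, 16, 12, 15 (positions 1,2,5,7,11,12,13,14,15); its 8 consecutive differences strictly alternate in sign, and length 9 is optimal.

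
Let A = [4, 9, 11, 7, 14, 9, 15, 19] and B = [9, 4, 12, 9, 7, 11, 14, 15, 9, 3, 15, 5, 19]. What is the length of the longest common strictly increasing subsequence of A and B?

6

A longest common strictly increasing subsequence is 4, 9, 11, 14, 15, 19 (length 6); it appears in order in both A and B, and no longer such subsequence exists.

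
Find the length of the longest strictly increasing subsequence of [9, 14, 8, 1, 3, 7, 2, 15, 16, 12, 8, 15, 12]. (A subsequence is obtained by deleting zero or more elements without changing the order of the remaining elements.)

One longest increasing subsequence is 1, 3, 7, 15, 16 (positions 4,5,6,8,9), of length 5; no longer one exists.

5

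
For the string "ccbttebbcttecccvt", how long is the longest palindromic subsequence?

10

Using dp[i][j] = 2 + dp[i+1][j−1] if the ends match, else max(dp[i+1][j], dp[i][j−1]):
dp[1][17] = 10. A witness is ccttbbttcc at positions 1,2,4,5,7,8,10,11,14,15.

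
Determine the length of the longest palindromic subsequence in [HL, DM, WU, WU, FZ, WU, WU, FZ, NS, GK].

5

One longest palindromic subsequence is WU WU FZ WU WU (positions 3,4,5,6,7); it reads the same forward and backward, and the interval DP gives dp[1][10] = 5.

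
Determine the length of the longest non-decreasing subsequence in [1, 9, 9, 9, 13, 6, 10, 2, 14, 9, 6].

Scanning left to right, the best length ending at each element is: 1→1, 9→2, 9→3, 9→4, 13→5, 6→2, 10→5, 2→2, 14→6, 9→5, 6→3.
So the longest non-decreasing subsequence has length 6, e.g. 1, 9, 9, 9, 13, 14.

6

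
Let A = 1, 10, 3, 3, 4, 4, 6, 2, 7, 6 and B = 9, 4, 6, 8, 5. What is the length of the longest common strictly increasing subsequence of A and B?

For each value that appears in both, track the longest common increasing run ending there.
The best achievable length is 2; one witness is 4, 6 (A-positions 5,7, B-positions 2,3).

2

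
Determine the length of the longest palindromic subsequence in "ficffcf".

One longest palindromic subsequence is fcffcf (positions 1,3,4,5,6,7); it reads the same forward and backward, and the interval DP gives dp[1][7] = 6.

6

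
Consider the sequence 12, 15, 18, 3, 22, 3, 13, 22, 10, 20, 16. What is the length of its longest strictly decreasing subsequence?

Let dp[i] be the longest decreasing subsequence ending at position i. Then dp = [1, 1, 1, 2, 1, 2, 2, 1, 3, 2, 3].
The maximum is 3; one witness is 15, 13, 10 at positions 2,7,9.

3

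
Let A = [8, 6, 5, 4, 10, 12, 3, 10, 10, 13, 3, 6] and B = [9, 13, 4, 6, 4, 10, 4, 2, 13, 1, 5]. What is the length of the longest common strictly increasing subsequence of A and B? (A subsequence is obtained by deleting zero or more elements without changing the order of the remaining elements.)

A longest common strictly increasing subsequence is 4, 10, 13 (length 3); it appears in order in both A and B, and no longer such subsequence exists.

3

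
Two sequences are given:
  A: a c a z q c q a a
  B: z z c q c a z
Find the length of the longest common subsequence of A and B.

4

A longest common subsequence is cqca (length 4); the LCS DP confirms no longer common subsequence exists.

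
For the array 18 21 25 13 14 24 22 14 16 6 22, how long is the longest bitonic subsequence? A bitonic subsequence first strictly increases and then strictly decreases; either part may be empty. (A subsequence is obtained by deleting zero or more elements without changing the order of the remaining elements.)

7

Let inc[i] be the LIS ending at i and dec[i] the longest strictly decreasing subsequence starting at i. inc = [1, 2, 3, 1, 2, 3, 3, 2, 3, 1, 4], dec = [3, 3, 5, 2, 2, 4, 3, 2, 2, 1, 1].
max_i inc[i]+dec[i]−1 = 7, with one witness 18, 21, 25, 24, 22, 16, 6.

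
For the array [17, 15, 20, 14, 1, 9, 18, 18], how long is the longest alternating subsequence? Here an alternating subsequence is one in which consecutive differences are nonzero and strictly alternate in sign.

5

A longest alternating subsequence is 17, 15, 20, 1, 9 (positions 1,2,3,5,6); its 4 consecutive differences strictly alternate in sign, and length 5 is optimal.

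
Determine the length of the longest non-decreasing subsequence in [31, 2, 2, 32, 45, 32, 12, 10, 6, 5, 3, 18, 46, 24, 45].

6

Let dp[i] be the longest non-decreasing subsequence ending at position i. Then dp = [1, 1, 2, 3, 4, 4, 3, 3, 3, 3, 3, 4, 5, 5, 6].
The maximum is 6; one witness is 2, 2, 12, 18, 24, 45 at positions 2,3,7,12,14,15.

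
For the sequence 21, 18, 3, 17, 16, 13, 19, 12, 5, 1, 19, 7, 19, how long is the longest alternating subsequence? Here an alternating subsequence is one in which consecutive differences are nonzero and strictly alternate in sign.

A longest alternating subsequence is 21, 3, 17, 16, 19, 12, 19, 7, 19 (positions 1,3,4,5,7,8,11,12,13); its 8 consecutive differences strictly alternate in sign, and length 9 is optimal.

9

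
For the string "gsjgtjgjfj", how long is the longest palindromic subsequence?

Using dp[i][j] = 2 + dp[i+1][j−1] if the ends match, else max(dp[i+1][j], dp[i][j−1]):
dp[1][10] = 5. A witness is jjgjj at positions 3,6,7,8,10.

5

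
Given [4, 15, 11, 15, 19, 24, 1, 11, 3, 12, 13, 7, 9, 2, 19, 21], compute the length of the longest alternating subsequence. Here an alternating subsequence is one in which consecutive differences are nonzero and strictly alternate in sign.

Track the best alternating length ending on an up-step vs a down-step at each position: up/down = 1/1, 2/1, 2/3, 4/1, 4/1, 4/1, 1/5, 6/5, 6/7, 8/5, 8/5, 8/9, 10/9, 6/11, 12/5, 12/5.
The maximum over both is 12; one such subsequence is 4, 15, 11, 15, 1, 11, 3, 12, 7, 9, 2, 19.

12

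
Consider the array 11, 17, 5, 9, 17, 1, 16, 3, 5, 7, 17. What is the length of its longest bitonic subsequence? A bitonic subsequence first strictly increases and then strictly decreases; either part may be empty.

5

One longest bitonic subsequence is 5, 9, 17, 16, 7 (positions 3,4,5,7,10): it rises to 17 then falls. Length 5 is optimal.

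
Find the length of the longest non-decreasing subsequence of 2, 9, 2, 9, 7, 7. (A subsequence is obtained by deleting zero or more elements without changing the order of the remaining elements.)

4

Scanning left to right, the best length ending at each element is: 2→1, 9→2, 2→2, 9→3, 7→3, 7→4.
So the longest non-decreasing subsequence has length 4, e.g. 2, 2, 7, 7.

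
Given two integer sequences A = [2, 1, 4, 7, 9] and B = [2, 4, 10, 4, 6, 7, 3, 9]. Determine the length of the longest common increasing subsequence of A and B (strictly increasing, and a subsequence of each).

A longest common strictly increasing subsequence is 2, 4, 7, 9 (length 4); it appears in order in both A and B, and no longer such subsequence exists.

4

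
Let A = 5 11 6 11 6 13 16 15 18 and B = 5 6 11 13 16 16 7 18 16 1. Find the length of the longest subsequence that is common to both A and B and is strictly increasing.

6

A longest common strictly increasing subsequence is 5, 6, 11, 13, 16, 18 (length 6); it appears in order in both A and B, and no longer such subsequence exists.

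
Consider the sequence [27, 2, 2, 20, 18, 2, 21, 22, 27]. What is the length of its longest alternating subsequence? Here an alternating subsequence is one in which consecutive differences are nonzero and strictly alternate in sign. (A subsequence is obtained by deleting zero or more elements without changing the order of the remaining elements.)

Track the best alternating length ending on an up-step vs a down-step at each position: up/down = 1/1, 1/2, 1/2, 3/2, 3/4, 1/4, 5/2, 5/2, 5/1.
The maximum over both is 5; one such subsequence is 27, 2, 20, 18, 21.

5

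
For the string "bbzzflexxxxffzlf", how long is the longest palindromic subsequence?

8

One longest palindromic subsequence is flxxxxlf (positions 5,6,8,9,10,11,15,16); it reads the same forward and backward, and the interval DP gives dp[1][16] = 8.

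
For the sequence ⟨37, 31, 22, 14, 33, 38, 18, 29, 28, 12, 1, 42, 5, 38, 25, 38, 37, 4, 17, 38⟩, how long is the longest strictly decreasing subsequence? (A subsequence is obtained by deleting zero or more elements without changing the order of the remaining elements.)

7

One longest decreasing subsequence is 37, 31, 22, 14, 12, 5, 4 (positions 1,2,3,4,10,13,18), of length 7; no longer one exists.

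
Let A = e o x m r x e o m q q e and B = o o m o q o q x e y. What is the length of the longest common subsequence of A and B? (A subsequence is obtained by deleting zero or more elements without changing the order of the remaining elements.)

6

A longest common subsequence is omoqqe (length 6); the LCS DP confirms no longer common subsequence exists.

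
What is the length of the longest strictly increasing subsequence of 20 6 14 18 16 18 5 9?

One longest increasing subsequence is 6, 14, 16, 18 (positions 2,3,5,6), of length 4; no longer one exists.

4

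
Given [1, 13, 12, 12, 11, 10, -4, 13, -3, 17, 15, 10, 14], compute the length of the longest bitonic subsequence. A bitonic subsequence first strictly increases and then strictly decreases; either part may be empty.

Let inc[i] be the LIS ending at i and dec[i] the longest strictly decreasing subsequence starting at i. inc = [1, 2, 2, 2, 2, 2, 1, 3, 2, 4, 4, 3, 4], dec = [2, 5, 4, 4, 3, 2, 1, 2, 1, 3, 2, 1, 1].
max_i inc[i]+dec[i]−1 = 6, with one witness 1, 13, 12, 11, 10, -3.

6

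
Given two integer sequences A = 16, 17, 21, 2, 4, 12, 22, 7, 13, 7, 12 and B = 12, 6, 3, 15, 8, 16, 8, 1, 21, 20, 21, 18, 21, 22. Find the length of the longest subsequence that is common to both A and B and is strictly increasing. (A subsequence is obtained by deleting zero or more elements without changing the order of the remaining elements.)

A longest common strictly increasing subsequence is 16, 21, 22 (length 3); it appears in order in both A and B, and no longer such subsequence exists.

3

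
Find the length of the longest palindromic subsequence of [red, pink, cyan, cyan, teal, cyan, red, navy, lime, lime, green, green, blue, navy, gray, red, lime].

6

Using dp[i][j] = 2 + dp[i+1][j−1] if the ends match, else max(dp[i+1][j], dp[i][j−1]):
dp[1][17] = 6. A witness is red navy green green navy red at positions 7,8,11,12,14,16.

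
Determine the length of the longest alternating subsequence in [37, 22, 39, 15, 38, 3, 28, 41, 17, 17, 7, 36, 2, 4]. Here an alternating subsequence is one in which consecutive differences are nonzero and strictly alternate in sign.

11

Track the best alternating length ending on an up-step vs a down-step at each position: up/down = 1/1, 1/2, 3/1, 1/4, 5/4, 1/6, 7/6, 7/1, 7/8, 7/8, 7/8, 9/8, 1/10, 11/10.
The maximum over both is 11; one such subsequence is 37, 22, 39, 15, 38, 3, 28, 17, 36, 2, 4.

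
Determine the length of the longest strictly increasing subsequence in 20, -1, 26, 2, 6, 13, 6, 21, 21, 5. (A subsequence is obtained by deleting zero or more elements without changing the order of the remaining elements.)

Let dp[i] be the longest increasing subsequence ending at position i. Then dp = [1, 1, 2, 2, 3, 4, 3, 5, 5, 3].
The maximum is 5; one witness is -1, 2, 6, 13, 21 at positions 2,4,5,6,8.

5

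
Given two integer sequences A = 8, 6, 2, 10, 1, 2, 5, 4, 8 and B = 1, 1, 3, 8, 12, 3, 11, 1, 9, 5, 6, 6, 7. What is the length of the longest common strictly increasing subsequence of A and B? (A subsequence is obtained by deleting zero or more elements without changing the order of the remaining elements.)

2

A longest common strictly increasing subsequence is 1, 8 (length 2); it appears in order in both A and B, and no longer such subsequence exists.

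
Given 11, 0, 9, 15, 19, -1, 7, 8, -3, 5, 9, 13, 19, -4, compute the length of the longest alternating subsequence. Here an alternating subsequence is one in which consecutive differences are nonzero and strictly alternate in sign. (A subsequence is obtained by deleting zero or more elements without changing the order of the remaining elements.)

Track the best alternating length ending on an up-step vs a down-step at each position: up/down = 1/1, 1/2, 3/2, 3/1, 3/1, 1/4, 5/4, 5/4, 1/6, 7/6, 7/4, 7/4, 7/1, 1/8.
The maximum over both is 8; one such subsequence is 11, 0, 9, -1, 7, -3, 5, -4.

8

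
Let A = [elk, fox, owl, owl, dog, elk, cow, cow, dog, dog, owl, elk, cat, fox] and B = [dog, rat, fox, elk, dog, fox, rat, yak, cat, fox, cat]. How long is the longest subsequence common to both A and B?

Backtracking the LCS table gives one alignment: fox (A2,B3) → elk (A6,B4) → dog (A9,B5) → cat (A13,B9) → fox (A14,B10).
So the longest common subsequence has length 5.

5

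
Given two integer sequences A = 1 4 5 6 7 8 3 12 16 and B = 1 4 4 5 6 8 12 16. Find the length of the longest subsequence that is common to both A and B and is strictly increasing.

7

A longest common strictly increasing subsequence is 1, 4, 5, 6, 8, 12, 16 (length 7); it appears in order in both A and B, and no longer such subsequence exists.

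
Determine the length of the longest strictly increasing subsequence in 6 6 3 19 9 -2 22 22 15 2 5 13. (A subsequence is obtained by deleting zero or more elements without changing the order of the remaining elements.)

4

Let dp[i] be the longest increasing subsequence ending at position i. Then dp = [1, 1, 1, 2, 2, 1, 3, 3, 3, 2, 3, 4].
The maximum is 4; one witness is -2, 2, 5, 13 at positions 6,10,11,12.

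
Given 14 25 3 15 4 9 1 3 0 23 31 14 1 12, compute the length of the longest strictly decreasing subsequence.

5

One longest decreasing subsequence is 25, 15, 4, 1, 0 (positions 2,4,5,7,9), of length 5; no longer one exists.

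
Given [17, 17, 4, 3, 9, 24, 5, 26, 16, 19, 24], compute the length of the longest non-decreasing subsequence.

5

Scanning left to right, the best length ending at each element is: 17→1, 17→2, 4→1, 3→1, 9→2, 24→3, 5→2, 26→4, 16→3, 19→4, 24→5.
So the longest non-decreasing subsequence has length 5, e.g. 4, 9, 16, 19, 24.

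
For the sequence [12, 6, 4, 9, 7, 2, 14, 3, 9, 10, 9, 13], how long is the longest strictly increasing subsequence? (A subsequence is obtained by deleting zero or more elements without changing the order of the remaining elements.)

5

One longest increasing subsequence is 6, 7, 9, 10, 13 (positions 2,5,9,10,12), of length 5; no longer one exists.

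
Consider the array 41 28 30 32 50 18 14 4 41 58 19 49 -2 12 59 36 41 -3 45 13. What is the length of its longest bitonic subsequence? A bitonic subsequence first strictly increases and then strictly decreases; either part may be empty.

One longest bitonic subsequence is 28, 30, 32, 50, 18, 14, 4, -2, -3 (positions 2,3,4,5,6,7,8,13,18): it rises to 50 then falls. Length 9 is optimal.

9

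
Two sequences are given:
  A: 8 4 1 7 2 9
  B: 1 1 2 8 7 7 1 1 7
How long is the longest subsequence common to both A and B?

3

A longest common subsequence is 8, 1, 7 (length 3); the LCS DP confirms no longer common subsequence exists.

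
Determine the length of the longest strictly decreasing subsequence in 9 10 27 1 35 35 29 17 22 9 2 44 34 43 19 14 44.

5

Let dp[i] be the longest decreasing subsequence ending at position i. Then dp = [1, 1, 1, 2, 1, 1, 2, 3, 3, 4, 5, 1, 2, 2, 4, 5, 1].
The maximum is 5; one witness is 35, 29, 17, 9, 2 at positions 5,7,8,10,11.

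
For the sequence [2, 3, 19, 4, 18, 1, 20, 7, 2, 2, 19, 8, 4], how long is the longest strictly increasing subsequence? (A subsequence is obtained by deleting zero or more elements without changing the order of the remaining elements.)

5

One longest increasing subsequence is 2, 3, 4, 18, 20 (positions 1,2,4,5,7), of length 5; no longer one exists.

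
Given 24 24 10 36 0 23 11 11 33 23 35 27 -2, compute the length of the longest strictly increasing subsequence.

Let dp[i] be the longest increasing subsequence ending at position i. Then dp = [1, 1, 1, 2, 1, 2, 2, 2, 3, 3, 4, 4, 1].
The maximum is 4; one witness is 10, 23, 33, 35 at positions 3,6,9,11.

4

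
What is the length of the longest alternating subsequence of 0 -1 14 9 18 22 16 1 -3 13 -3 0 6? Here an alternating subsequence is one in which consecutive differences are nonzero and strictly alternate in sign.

Track the best alternating length ending on an up-step vs a down-step at each position: up/down = 1/1, 1/2, 3/1, 3/4, 5/1, 5/1, 5/6, 3/6, 1/6, 7/6, 1/8, 9/8, 9/8.
The maximum over both is 9; one such subsequence is 0, -1, 14, 9, 18, 1, 13, -3, 0.

9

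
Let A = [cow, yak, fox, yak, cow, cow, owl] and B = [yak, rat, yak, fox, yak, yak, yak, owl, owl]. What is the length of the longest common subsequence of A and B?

A longest common subsequence is yak, fox, yak, owl (length 4); the LCS DP confirms no longer common subsequence exists.

4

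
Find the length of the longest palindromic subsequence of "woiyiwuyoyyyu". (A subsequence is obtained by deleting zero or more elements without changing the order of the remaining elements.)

One longest palindromic subsequence is uyyyyu (positions 7,8,10,11,12,13); it reads the same forward and backward, and the interval DP gives dp[1][13] = 6.

6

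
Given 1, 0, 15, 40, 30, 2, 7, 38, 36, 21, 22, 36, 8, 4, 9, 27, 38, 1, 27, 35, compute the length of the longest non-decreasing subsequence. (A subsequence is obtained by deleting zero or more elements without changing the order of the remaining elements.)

8

Let dp[i] be the longest non-decreasing subsequence ending at position i. Then dp = [1, 1, 2, 3, 3, 2, 3, 4, 4, 4, 5, 6, 4, 3, 5, 6, 7, 2, 7, 8].
The maximum is 8; one witness is 1, 2, 7, 21, 22, 27, 27, 35 at positions 1,6,7,10,11,16,19,20.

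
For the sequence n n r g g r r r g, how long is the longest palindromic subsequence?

Using dp[i][j] = 2 + dp[i+1][j−1] if the ends match, else max(dp[i+1][j], dp[i][j−1]):
dp[1][9] = 5. A witness is grrrg at positions 4,6,7,8,9.

5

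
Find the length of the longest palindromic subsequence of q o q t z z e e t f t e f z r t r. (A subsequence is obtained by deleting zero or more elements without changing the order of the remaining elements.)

9

One longest palindromic subsequence is tzetftezt (positions 4,6,8,9,10,11,12,14,16); it reads the same forward and backward, and the interval DP gives dp[1][17] = 9.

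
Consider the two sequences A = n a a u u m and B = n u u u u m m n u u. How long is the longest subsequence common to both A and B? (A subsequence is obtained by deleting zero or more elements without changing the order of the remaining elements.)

Backtracking the LCS table gives one alignment: n (A1,B1) → u (A4,B4) → u (A5,B5) → m (A6,B7).
So the longest common subsequence has length 4.

4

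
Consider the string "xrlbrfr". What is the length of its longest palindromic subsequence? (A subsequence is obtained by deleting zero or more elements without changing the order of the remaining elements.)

One longest palindromic subsequence is rfr (positions 2,6,7); it reads the same forward and backward, and the interval DP gives dp[1][7] = 3.

3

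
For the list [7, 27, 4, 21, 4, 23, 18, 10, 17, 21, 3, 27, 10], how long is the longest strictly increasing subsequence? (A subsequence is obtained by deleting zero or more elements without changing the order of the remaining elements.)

Let dp[i] be the longest increasing subsequence ending at position i. Then dp = [1, 2, 1, 2, 1, 3, 2, 2, 3, 4, 1, 5, 2].
The maximum is 5; one witness is 7, 10, 17, 21, 27 at positions 1,8,9,10,12.

5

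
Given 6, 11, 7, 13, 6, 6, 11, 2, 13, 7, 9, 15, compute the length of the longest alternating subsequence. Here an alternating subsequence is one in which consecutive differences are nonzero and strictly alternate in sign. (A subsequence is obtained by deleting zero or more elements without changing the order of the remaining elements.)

A longest alternating subsequence is 6, 11, 7, 13, 6, 11, 2, 13, 7, 9 (positions 1,2,3,4,5,7,8,9,10,11); its 9 consecutive differences strictly alternate in sign, and length 10 is optimal.

10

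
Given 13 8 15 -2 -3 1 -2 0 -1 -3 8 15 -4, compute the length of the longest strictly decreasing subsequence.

One longest decreasing subsequence is 13, 8, 1, 0, -1, -3, -4 (positions 1,2,6,8,9,10,13), of length 7; no longer one exists.

7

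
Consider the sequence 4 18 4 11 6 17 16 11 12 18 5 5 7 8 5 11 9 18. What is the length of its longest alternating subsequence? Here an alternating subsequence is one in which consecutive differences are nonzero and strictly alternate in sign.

Track the best alternating length ending on an up-step vs a down-step at each position: up/down = 1/1, 2/1, 1/3, 4/3, 4/5, 6/3, 6/7, 6/7, 8/7, 8/1, 4/9, 4/9, 10/9, 10/9, 4/11, 12/9, 12/13, 14/1.
The maximum over both is 14; one such subsequence is 4, 18, 4, 11, 6, 17, 11, 12, 5, 7, 5, 11, 9, 18.

14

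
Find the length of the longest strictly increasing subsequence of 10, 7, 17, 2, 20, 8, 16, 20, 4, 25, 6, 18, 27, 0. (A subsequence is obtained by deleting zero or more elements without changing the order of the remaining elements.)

Scanning left to right, the best length ending at each element is: 10→1, 7→1, 17→2, 2→1, 20→3, 8→2, 16→3, 20→4, 4→2, 25→5, 6→3, 18→4, 27→6, 0→1.
So the longest increasing subsequence has length 6, e.g. 7, 8, 16, 20, 25, 27.

6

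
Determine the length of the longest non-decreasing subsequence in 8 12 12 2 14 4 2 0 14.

5

Scanning left to right, the best length ending at each element is: 8→1, 12→2, 12→3, 2→1, 14→4, 4→2, 2→2, 0→1, 14→5.
So the longest non-decreasing subsequence has length 5, e.g. 8, 12, 12, 14, 14.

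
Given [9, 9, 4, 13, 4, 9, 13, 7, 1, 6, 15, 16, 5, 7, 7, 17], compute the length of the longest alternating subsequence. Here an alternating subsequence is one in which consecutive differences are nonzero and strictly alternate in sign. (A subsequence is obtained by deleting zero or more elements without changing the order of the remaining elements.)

9

Track the best alternating length ending on an up-step vs a down-step at each position: up/down = 1/1, 1/1, 1/2, 3/1, 1/4, 5/4, 5/1, 5/6, 1/6, 7/6, 7/1, 7/1, 7/8, 9/8, 9/8, 9/1.
The maximum over both is 9; one such subsequence is 9, 4, 13, 4, 9, 1, 6, 5, 7.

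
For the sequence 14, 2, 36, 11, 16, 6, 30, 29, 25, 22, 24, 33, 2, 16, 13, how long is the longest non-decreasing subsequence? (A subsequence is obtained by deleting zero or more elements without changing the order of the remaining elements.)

Scanning left to right, the best length ending at each element is: 14→1, 2→1, 36→2, 11→2, 16→3, 6→2, 30→4, 29→4, 25→4, 22→4, 24→5, 33→6, 2→2, 16→4, 13→3.
So the longest non-decreasing subsequence has length 6, e.g. 2, 11, 16, 22, 24, 33.

6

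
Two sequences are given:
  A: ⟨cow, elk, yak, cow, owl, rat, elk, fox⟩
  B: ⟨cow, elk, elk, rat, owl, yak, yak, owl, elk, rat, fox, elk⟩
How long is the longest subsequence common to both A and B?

A longest common subsequence is cow, elk, yak, owl, rat, elk (length 6); the LCS DP confirms no longer common subsequence exists.

6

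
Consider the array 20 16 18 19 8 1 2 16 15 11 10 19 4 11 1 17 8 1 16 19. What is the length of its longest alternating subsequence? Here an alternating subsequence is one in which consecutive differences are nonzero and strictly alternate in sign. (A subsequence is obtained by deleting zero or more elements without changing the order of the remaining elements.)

13

Track the best alternating length ending on an up-step vs a down-step at each position: up/down = 1/1, 1/2, 3/2, 3/2, 1/4, 1/4, 5/4, 5/4, 5/6, 5/6, 5/6, 7/2, 5/8, 9/8, 1/10, 11/8, 11/12, 1/12, 13/12, 13/2.
The maximum over both is 13; one such subsequence is 20, 16, 18, 8, 16, 15, 19, 4, 11, 1, 17, 8, 16.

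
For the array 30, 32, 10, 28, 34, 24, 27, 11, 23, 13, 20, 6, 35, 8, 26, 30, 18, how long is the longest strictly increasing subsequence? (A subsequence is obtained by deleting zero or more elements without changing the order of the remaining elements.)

6

Scanning left to right, the best length ending at each element is: 30→1, 32→2, 10→1, 28→2, 34→3, 24→2, 27→3, 11→2, 23→3, 13→3, 20→4, 6→1, 35→5, 8→2, 26→5, 30→6, 18→4.
So the longest increasing subsequence has length 6, e.g. 10, 11, 13, 20, 26, 30.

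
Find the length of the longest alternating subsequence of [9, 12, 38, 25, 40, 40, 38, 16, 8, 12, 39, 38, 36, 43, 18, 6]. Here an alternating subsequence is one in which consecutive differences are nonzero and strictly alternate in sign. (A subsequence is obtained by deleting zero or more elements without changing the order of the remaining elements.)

Track the best alternating length ending on an up-step vs a down-step at each position: up/down = 1/1, 2/1, 2/1, 2/3, 4/1, 4/1, 4/5, 2/5, 1/5, 6/5, 6/5, 6/7, 6/7, 8/1, 6/9, 1/9.
The maximum over both is 9; one such subsequence is 9, 38, 25, 40, 38, 39, 38, 43, 18.

9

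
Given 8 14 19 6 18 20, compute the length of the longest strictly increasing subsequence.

4

Let dp[i] be the longest increasing subsequence ending at position i. Then dp = [1, 2, 3, 1, 3, 4].
The maximum is 4; one witness is 8, 14, 19, 20 at positions 1,2,3,6.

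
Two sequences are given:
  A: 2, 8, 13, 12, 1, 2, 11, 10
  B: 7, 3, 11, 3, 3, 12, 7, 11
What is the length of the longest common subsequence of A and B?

A longest common subsequence is 12, 11 (length 2); the LCS DP confirms no longer common subsequence exists.

2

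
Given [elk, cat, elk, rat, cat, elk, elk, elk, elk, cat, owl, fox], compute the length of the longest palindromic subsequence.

7

One longest palindromic subsequence is cat elk elk elk elk elk cat (positions 2,3,6,7,8,9,10); it reads the same forward and backward, and the interval DP gives dp[1][12] = 7.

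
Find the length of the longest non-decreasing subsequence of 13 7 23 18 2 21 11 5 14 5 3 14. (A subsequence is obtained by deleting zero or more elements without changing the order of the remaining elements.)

Let dp[i] be the longest non-decreasing subsequence ending at position i. Then dp = [1, 1, 2, 2, 1, 3, 2, 2, 3, 3, 2, 4].
The maximum is 4; one witness is 7, 11, 14, 14 at positions 2,7,9,12.

4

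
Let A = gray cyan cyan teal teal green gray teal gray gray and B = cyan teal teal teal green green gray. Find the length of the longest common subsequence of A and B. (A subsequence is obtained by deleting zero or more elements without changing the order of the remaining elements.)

5

Backtracking the LCS table gives one alignment: cyan (A2,B1) → teal (A4,B3) → teal (A5,B4) → green (A6,B6) → gray (A10,B7).
So the longest common subsequence has length 5.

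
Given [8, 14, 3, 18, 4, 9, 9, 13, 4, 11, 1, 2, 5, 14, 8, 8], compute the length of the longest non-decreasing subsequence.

6

Let dp[i] be the longest non-decreasing subsequence ending at position i. Then dp = [1, 2, 1, 3, 2, 3, 4, 5, 3, 5, 1, 2, 4, 6, 5, 6].
The maximum is 6; one witness is 3, 4, 9, 9, 13, 14 at positions 3,5,6,7,8,14.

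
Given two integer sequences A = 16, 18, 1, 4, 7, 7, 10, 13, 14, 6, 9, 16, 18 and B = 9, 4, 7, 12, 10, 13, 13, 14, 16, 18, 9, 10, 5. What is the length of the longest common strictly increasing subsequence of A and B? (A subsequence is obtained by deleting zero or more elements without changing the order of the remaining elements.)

A longest common strictly increasing subsequence is 4, 7, 10, 13, 14, 16, 18 (length 7); it appears in order in both A and B, and no longer such subsequence exists.

7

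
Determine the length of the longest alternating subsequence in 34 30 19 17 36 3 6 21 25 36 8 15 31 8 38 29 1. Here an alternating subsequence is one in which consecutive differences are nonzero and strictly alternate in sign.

A longest alternating subsequence is 34, 30, 36, 3, 21, 8, 15, 8, 38, 29 (positions 1,2,5,6,8,11,12,14,15,16); its 9 consecutive differences strictly alternate in sign, and length 10 is optimal.

10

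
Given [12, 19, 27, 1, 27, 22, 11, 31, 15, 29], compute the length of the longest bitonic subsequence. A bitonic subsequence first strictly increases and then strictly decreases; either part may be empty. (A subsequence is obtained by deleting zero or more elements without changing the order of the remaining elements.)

Let inc[i] be the LIS ending at i and dec[i] the longest strictly decreasing subsequence starting at i. inc = [1, 2, 3, 1, 3, 3, 2, 4, 3, 4], dec = [2, 2, 3, 1, 3, 2, 1, 2, 1, 1].
max_i inc[i]+dec[i]−1 = 5, with one witness 12, 19, 27, 22, 15.

5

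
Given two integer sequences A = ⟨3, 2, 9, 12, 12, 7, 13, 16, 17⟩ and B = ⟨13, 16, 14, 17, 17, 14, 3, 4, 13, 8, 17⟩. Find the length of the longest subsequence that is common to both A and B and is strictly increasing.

3

For each value that appears in both, track the longest common increasing run ending there.
The best achievable length is 3; one witness is 13, 16, 17 (A-positions 7,8,9, B-positions 1,2,4).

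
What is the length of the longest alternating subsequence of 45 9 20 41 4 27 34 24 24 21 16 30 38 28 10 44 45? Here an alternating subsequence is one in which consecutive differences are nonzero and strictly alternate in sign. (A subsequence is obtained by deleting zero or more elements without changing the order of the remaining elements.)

Track the best alternating length ending on an up-step vs a down-step at each position: up/down = 1/1, 1/2, 3/2, 3/2, 1/4, 5/4, 5/4, 5/6, 5/6, 5/6, 5/6, 7/6, 7/4, 7/8, 5/8, 9/2, 9/1.
The maximum over both is 9; one such subsequence is 45, 9, 20, 4, 27, 24, 30, 28, 44.

9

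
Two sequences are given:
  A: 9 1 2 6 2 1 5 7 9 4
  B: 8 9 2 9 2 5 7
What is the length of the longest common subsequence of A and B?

A longest common subsequence is 9, 2, 2, 5, 7 (length 5); the LCS DP confirms no longer common subsequence exists.

5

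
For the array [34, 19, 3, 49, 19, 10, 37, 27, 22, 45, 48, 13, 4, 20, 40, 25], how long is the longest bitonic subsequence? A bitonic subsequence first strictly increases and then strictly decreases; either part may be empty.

One longest bitonic subsequence is 34, 49, 37, 27, 22, 13, 4 (positions 1,4,7,8,9,12,13): it rises to 49 then falls. Length 7 is optimal.

7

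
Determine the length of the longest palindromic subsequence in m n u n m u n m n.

7

One longest palindromic subsequence is mnumunm (positions 1,2,3,5,6,7,8); it reads the same forward and backward, and the interval DP gives dp[1][9] = 7.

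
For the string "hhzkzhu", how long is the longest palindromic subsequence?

One longest palindromic subsequence is hzkzh (positions 2,3,4,5,6); it reads the same forward and backward, and the interval DP gives dp[1][7] = 5.

5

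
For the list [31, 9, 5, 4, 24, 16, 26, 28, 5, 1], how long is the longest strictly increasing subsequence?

4

One longest increasing subsequence is 9, 24, 26, 28 (positions 2,5,7,8), of length 4; no longer one exists.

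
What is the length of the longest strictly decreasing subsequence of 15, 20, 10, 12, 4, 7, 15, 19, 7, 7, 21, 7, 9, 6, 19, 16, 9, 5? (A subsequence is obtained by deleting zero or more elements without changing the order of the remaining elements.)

5

Scanning left to right, the best length ending at each element is: 15→1, 20→1, 10→2, 12→2, 4→3, 7→3, 15→2, 19→2, 7→3, 7→3, 21→1, 7→3, 9→3, 6→4, 19→2, 16→3, 9→4, 5→5.
So the longest decreasing subsequence has length 5, e.g. 15, 10, 7, 6, 5.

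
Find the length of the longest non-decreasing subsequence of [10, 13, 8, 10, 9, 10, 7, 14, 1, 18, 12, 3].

One longest non-decreasing subsequence is 10, 10, 10, 14, 18 (positions 1,4,6,8,10), of length 5; no longer one exists.

5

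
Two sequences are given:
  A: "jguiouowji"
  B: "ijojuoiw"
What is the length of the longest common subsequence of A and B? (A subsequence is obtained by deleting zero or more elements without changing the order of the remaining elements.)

Backtracking the LCS table gives one alignment: j (A1,B2) → o (A5,B3) → u (A6,B5) → o (A7,B6) → w (A8,B8).
So the longest common subsequence has length 5.

5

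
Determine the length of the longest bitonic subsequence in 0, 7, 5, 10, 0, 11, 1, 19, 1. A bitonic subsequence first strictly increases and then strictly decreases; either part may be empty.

6

One longest bitonic subsequence is 0, 7, 10, 11, 19, 1 (positions 1,2,4,6,8,9): it rises to 19 then falls. Length 6 is optimal.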